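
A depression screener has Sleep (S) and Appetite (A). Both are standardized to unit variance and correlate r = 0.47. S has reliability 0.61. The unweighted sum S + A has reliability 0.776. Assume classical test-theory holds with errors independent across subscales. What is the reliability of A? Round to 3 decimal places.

0.731

Var(S+A) = 2 + 2·0.47 = 2.940.
True-score variance = ρ_S + ρ_A + 2·0.47, so 0.776 = (0.61 + ρ_A + 0.94) / 2.940.
ρ_A = 0.776·2.940 − 0.61 − 0.94 = 0.731.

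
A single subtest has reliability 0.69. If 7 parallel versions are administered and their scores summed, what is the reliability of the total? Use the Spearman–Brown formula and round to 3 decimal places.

0.940

ρ_k = kρ / (1 + (k−1)ρ) = 7·0.69 / (1 + 6·0.69) = 4.830 / 5.140 = 0.940.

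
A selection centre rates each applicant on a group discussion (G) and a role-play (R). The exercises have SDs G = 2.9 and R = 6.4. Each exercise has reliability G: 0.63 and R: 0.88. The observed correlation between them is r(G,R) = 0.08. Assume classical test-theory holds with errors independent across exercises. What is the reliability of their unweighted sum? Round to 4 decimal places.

0.8466

Var(G+R) = 2.9² + 6.4² + 2·[2.9·6.4·0.08] = 49.37 + 2.9696 = 52.3396.
With uncorrelated errors the cross-covariances are all true-score covariance, so they carry over unchanged; only the diagonal terms shrink to ρᵢσᵢ².
True-score variance = [2.9²·0.63 + 6.4²·0.88] + 2.9696 = 41.3431 + 2.9696 = 44.3127.
Reliability = 44.3127 / 52.3396 = 0.8466.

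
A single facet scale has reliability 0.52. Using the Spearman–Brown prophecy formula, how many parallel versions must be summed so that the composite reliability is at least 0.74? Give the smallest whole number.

3

k ≥ ρ*(1−ρ₁)/(ρ₁(1−ρ*)) = 0.74·0.48 / (0.52·0.26) = 2.627.
Smallest integer k = 3.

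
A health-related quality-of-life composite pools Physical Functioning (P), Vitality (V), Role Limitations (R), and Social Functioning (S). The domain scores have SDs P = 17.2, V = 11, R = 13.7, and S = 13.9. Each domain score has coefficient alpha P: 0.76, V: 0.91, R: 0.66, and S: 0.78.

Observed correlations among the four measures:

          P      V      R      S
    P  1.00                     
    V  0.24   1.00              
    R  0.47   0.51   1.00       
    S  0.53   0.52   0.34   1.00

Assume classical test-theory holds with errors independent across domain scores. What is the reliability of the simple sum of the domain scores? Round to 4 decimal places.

0.8958

Var(P+V+R+S) = 17.2² + 11² + 13.7² + 13.9² + 2·[17.2·11·0.24 + 17.2·13.7·0.47 + 17.2·13.9·0.53 + 11·13.7·0.51 + 11·13.9·0.52 + 13.7·13.9·0.34] = 797.74 + 1007.96 = 1805.7.
Under uncorrelated errors the observed covariances equal the true-score covariances, so only the own-variance terms attenuate.
True-score variance = [17.2²·0.76 + 11²·0.91 + 13.7²·0.66 + 13.9²·0.78] + 1007.96 = 609.528 + 1007.96 = 1617.49.
Reliability = 1617.49 / 1805.7 = 0.8958.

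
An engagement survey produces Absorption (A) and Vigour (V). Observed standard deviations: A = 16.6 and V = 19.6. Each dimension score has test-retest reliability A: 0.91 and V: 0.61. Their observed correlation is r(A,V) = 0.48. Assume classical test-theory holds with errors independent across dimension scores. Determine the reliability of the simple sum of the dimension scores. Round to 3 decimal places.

Var(A+V) = 16.6² + 19.6² + 2·[16.6·19.6·0.48] = 659.72 + 312.346 = 972.066.
With uncorrelated errors the cross-covariances are all true-score covariance, so they carry over unchanged; only the diagonal terms shrink to ρᵢσᵢ².
True-score variance = [16.6²·0.91 + 19.6²·0.61] + 312.346 = 485.097 + 312.346 = 797.443.
Reliability = 797.443 / 972.066 = 0.820.

0.820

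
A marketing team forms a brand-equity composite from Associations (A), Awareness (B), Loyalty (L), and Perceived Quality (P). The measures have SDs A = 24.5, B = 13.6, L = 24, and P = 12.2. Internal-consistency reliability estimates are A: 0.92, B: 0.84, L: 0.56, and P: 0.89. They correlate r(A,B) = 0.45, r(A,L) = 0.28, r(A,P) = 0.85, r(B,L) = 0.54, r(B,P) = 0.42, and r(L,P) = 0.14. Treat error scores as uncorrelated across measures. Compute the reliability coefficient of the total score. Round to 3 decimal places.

Var(A+B+L+P) = 24.5² + 13.6² + 24² + 12.2² + 2·[24.5·13.6·0.45 + 24.5·24·0.28 + 24.5·12.2·0.85 + 13.6·24·0.54 + 13.6·12.2·0.42 + 24·12.2·0.14] = 1510.05 + 1711.16 = 3221.21.
Because errors are independent across components, Cov(Tᵢ,Tⱼ) = Cov(Xᵢ,Xⱼ); the off-diagonal part of the true-score variance is the same as above.
True-score variance = [24.5²·0.92 + 13.6²·0.84 + 24²·0.56 + 12.2²·0.89] + 1711.16 = 1162.62 + 1711.16 = 2873.78.
Reliability = 2873.78 / 3221.21 = 0.892.

0.892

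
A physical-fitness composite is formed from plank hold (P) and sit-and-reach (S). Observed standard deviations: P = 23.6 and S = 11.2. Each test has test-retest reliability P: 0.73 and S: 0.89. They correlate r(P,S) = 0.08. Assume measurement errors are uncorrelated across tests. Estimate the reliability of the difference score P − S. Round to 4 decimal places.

0.7435

Var(P−S) = 23.6² + 11.2² − 2·23.6·11.2·0.08 = 682.4 − 42.2912 = 640.109.
Under uncorrelated errors the observed covariances equal the true-score covariances, so only the own-variance terms attenuate.
True-score variance = [23.6²·0.73 + 11.2²·0.89] − 42.2912 = 518.222 − 42.2912 = 475.931.
Reliability = 475.931 / 640.109 = 0.7435.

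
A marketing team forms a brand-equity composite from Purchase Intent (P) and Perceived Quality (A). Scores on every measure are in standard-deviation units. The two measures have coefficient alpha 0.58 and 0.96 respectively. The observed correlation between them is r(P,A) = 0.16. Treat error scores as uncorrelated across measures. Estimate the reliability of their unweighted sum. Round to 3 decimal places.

Var(P+A) = 2 + 2·[0.16] = 2 + 0.32 = 2.32.
Because errors are independent across components, Cov(Tᵢ,Tⱼ) = Cov(Xᵢ,Xⱼ); the off-diagonal part of the true-score variance is the same as above.
True-score variance = [0.58 + 0.96] + 0.32 = 1.54 + 0.32 = 1.86.
Reliability = 1.86 / 2.32 = 0.802.

0.802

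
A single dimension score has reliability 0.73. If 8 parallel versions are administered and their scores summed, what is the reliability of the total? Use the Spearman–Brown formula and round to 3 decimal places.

0.956

ρ_k = kρ / (1 + (k−1)ρ) = 8·0.73 / (1 + 7·0.73) = 5.840 / 6.110 = 0.956.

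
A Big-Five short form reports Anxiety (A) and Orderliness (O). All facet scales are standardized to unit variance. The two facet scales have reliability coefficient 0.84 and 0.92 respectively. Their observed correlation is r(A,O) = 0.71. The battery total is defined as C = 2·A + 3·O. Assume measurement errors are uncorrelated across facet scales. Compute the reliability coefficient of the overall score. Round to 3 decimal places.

Var(C) = 2² + 3² + 2·[6·0.71] = 13 + 8.52 = 21.52.
Under uncorrelated errors the observed covariances equal the true-score covariances, so only the own-variance terms attenuate.
True-score variance = [2²·0.84 + 3²·0.92] + 8.52 = 11.64 + 8.52 = 20.16.
Reliability = 20.16 / 21.52 = 0.937.

0.937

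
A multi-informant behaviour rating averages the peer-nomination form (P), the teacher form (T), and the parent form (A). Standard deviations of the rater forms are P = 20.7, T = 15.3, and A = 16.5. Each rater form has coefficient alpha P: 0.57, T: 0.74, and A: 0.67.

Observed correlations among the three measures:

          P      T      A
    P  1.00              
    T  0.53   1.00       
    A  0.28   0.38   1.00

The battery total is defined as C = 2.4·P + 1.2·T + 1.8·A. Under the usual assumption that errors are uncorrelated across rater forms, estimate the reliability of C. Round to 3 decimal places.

Var(C) = 2.4²·20.7² + 1.2²·15.3² + 1.8²·16.5² + 2·[2.88·20.7·15.3·0.53 + 4.32·20.7·16.5·0.28 + 2.16·15.3·16.5·0.38] = 3687.28 + 2207.55 = 5894.83.
Under uncorrelated errors the observed covariances equal the true-score covariances, so only the own-variance terms attenuate.
True-score variance = [2.4²·20.7²·0.57 + 1.2²·15.3²·0.74 + 1.8²·16.5²·0.67] + 2207.55 = 2247.26 + 2207.55 = 4454.82.
Reliability = 4454.82 / 5894.83 = 0.756.

0.756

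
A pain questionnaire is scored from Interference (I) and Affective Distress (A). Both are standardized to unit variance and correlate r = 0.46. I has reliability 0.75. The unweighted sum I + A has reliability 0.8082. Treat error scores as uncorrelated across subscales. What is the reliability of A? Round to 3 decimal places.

Var(I+A) = 2 + 2·0.46 = 2.920.
True-score variance = ρ_I + ρ_A + 2·0.46, so 0.8082 = (0.75 + ρ_A + 0.92) / 2.920.
ρ_A = 0.8082·2.920 − 0.75 − 0.92 = 0.690.

0.690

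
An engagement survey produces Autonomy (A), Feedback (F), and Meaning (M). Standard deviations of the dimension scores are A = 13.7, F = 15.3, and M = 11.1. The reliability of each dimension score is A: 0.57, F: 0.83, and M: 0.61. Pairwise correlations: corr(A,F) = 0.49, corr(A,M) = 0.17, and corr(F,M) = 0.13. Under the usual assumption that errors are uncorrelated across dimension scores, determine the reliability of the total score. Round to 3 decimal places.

Var(A+F+M) = 13.7² + 15.3² + 11.1² + 2·[13.7·15.3·0.49 + 13.7·11.1·0.17 + 15.3·11.1·0.13] = 544.99 + 301.277 = 846.267.
Under uncorrelated errors the observed covariances equal the true-score covariances, so only the own-variance terms attenuate.
True-score variance = [13.7²·0.57 + 15.3²·0.83 + 11.1²·0.61] + 301.277 = 376.436 + 301.277 = 677.713.
Reliability = 677.713 / 846.267 = 0.801.

0.801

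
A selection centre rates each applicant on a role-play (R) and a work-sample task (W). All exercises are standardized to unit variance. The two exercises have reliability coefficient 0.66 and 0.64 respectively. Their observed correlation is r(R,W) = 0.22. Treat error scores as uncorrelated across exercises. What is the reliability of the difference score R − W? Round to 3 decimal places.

0.551

Var(R−W) = 1 + 1 − 2·0.22 = 2 − 0.44 = 1.56.
Under uncorrelated errors the observed covariances equal the true-score covariances, so only the own-variance terms attenuate.
True-score variance = [0.66 + 0.64] − 0.44 = 1.3 − 0.44 = 0.86.
Reliability = 0.86 / 1.56 = 0.551.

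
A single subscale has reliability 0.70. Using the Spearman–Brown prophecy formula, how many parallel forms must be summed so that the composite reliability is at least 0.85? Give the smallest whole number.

k ≥ ρ*(1−ρ₁)/(ρ₁(1−ρ*)) = 0.85·0.30 / (0.70·0.15) = 2.429.
Smallest integer k = 3.

3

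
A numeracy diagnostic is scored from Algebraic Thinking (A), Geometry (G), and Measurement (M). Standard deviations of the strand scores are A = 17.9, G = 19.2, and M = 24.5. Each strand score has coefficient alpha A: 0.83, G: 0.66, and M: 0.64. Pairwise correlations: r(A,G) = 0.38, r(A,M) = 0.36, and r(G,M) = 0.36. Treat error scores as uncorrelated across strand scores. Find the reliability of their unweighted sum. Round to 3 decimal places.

0.820

Var(A+G+M) = 17.9² + 19.2² + 24.5² + 2·[17.9·19.2·0.38 + 17.9·24.5·0.36 + 19.2·24.5·0.36] = 1289.3 + 915.641 = 2204.94.
With uncorrelated errors the cross-covariances are all true-score covariance, so they carry over unchanged; only the diagonal terms shrink to ρᵢσᵢ².
True-score variance = [17.9²·0.83 + 19.2²·0.66 + 24.5²·0.64] + 915.641 = 893.403 + 915.641 = 1809.04.
Reliability = 1809.04 / 2204.94 = 0.820.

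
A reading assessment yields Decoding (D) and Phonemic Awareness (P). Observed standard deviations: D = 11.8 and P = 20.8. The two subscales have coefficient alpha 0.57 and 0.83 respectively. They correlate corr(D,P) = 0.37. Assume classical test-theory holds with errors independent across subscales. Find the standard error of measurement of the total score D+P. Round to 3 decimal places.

11.551

Var(total) = 571.88 + 181.626 = 753.506.
True-score variance = 438.458 + 181.626 = 620.084, so reliability = 0.8229.
Error variance = 753.506 − 620.084 = 133.422; SEM = √133.422 = 11.551.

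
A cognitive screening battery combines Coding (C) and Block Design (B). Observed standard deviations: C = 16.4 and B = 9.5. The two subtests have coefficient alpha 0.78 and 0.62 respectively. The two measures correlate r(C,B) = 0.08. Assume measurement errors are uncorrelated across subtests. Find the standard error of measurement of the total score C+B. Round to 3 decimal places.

9.668

Var(total) = 359.21 + 24.928 = 384.138.
True-score variance = 265.744 + 24.928 = 290.672, so reliability = 0.7567.
Error variance = 384.138 − 290.672 = 93.4662; SEM = √93.4662 = 9.668.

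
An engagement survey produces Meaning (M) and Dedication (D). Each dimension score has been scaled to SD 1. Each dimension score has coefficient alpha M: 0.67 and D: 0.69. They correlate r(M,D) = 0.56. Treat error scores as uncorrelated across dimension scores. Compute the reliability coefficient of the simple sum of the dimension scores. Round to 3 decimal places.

Var(M+D) = 2 + 2·[0.56] = 2 + 1.12 = 3.12.
Because errors are independent across components, Cov(Tᵢ,Tⱼ) = Cov(Xᵢ,Xⱼ); the off-diagonal part of the true-score variance is the same as above.
True-score variance = [0.67 + 0.69] + 1.12 = 1.36 + 1.12 = 2.48.
Reliability = 2.48 / 3.12 = 0.795.

0.795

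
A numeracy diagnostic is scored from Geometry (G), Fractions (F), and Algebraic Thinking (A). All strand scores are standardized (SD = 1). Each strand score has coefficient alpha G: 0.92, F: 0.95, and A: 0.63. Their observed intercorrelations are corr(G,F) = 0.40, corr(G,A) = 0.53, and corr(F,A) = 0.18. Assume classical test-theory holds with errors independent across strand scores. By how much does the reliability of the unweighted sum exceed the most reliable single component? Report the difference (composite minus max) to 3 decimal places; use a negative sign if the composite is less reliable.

Var(sum) = 3 + 2.22 = 5.22; true-score variance = 2.5 + 2.22 = 4.72; composite reliability = 0.9042.
Max component reliability = 0.9500.
Difference = 0.9042 − 0.9500 = -0.046.

-0.046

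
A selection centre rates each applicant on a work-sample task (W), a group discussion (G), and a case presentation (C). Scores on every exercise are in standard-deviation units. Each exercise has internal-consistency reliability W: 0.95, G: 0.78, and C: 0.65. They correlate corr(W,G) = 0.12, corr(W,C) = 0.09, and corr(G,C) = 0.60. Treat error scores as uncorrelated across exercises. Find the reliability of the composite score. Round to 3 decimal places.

0.866

Var(W+G+C) = 3 + 2·[0.12 + 0.09 + 0.60] = 3 + 1.62 = 4.62.
Because errors are independent across components, Cov(Tᵢ,Tⱼ) = Cov(Xᵢ,Xⱼ); the off-diagonal part of the true-score variance is the same as above.
True-score variance = [0.95 + 0.78 + 0.65] + 1.62 = 2.38 + 1.62 = 4.
Reliability = 4 / 4.62 = 0.866.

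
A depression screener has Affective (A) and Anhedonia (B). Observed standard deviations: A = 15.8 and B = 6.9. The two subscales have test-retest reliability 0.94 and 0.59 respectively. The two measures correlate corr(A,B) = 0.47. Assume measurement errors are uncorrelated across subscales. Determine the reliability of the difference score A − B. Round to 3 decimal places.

Var(A−B) = 15.8² + 6.9² − 2·15.8·6.9·0.47 = 297.25 − 102.479 = 194.771.
Under uncorrelated errors the observed covariances equal the true-score covariances, so only the own-variance terms attenuate.
True-score variance = [15.8²·0.94 + 6.9²·0.59] − 102.479 = 262.752 − 102.479 = 160.273.
Reliability = 160.273 / 194.771 = 0.823.

0.823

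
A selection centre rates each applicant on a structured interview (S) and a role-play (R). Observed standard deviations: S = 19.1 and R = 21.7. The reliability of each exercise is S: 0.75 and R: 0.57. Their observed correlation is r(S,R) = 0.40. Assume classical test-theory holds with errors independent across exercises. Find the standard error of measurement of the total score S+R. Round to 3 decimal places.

Var(total) = 835.7 + 331.576 = 1167.28.
True-score variance = 542.015 + 331.576 = 873.591, so reliability = 0.7484.
Error variance = 1167.28 − 873.591 = 293.685; SEM = √293.685 = 17.137.

17.137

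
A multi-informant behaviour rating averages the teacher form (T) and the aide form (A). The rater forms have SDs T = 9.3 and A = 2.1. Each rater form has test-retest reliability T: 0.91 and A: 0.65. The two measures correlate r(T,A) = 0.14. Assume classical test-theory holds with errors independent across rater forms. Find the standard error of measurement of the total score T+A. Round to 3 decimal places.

3.054

Var(total) = 90.9 + 5.4684 = 96.3684.
True-score variance = 81.5724 + 5.4684 = 87.0408, so reliability = 0.9032.
Error variance = 96.3684 − 87.0408 = 9.3276; SEM = √9.3276 = 3.054.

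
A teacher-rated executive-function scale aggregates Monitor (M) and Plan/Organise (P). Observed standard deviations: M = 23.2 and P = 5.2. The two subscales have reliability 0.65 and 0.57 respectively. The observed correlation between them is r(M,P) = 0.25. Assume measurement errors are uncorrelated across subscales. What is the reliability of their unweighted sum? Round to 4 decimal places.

Var(M+P) = 23.2² + 5.2² + 2·[23.2·5.2·0.25] = 565.28 + 60.32 = 625.6.
Under uncorrelated errors the observed covariances equal the true-score covariances, so only the own-variance terms attenuate.
True-score variance = [23.2²·0.65 + 5.2²·0.57] + 60.32 = 365.269 + 60.32 = 425.589.
Reliability = 425.589 / 625.6 = 0.6803.

0.6803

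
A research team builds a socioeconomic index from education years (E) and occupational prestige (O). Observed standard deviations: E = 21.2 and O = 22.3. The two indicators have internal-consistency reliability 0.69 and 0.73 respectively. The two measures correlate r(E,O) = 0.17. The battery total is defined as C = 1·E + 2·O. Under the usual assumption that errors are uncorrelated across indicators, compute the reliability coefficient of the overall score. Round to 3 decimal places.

0.755

Var(C) = 21.2² + 2²·22.3² + 2·[2·21.2·22.3·0.17] = 2438.6 + 321.477 = 2760.08.
With uncorrelated errors the cross-covariances are all true-score covariance, so they carry over unchanged; only the diagonal terms shrink to ρᵢσᵢ².
True-score variance = [21.2²·0.69 + 2²·22.3²·0.73] + 321.477 = 1762.2 + 321.477 = 2083.68.
Reliability = 2083.68 / 2760.08 = 0.755.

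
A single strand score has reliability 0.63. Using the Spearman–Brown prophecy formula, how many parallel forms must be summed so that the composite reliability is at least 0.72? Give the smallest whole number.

2

k ≥ ρ*(1−ρ₁)/(ρ₁(1−ρ*)) = 0.72·0.37 / (0.63·0.28) = 1.510.
Smallest integer k = 2.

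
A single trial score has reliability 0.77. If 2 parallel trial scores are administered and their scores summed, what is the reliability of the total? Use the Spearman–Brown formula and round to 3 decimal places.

ρ_k = kρ / (1 + (k−1)ρ) = 2·0.77 / (1 + 1·0.77) = 1.540 / 1.770 = 0.870.

0.870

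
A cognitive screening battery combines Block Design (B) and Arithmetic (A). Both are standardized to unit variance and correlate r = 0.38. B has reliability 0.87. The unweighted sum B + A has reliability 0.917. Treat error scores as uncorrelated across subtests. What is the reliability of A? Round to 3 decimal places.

Var(B+A) = 2 + 2·0.38 = 2.760.
True-score variance = ρ_B + ρ_A + 2·0.38, so 0.917 = (0.87 + ρ_A + 0.76) / 2.760.
ρ_A = 0.917·2.760 − 0.87 − 0.76 = 0.901.

0.901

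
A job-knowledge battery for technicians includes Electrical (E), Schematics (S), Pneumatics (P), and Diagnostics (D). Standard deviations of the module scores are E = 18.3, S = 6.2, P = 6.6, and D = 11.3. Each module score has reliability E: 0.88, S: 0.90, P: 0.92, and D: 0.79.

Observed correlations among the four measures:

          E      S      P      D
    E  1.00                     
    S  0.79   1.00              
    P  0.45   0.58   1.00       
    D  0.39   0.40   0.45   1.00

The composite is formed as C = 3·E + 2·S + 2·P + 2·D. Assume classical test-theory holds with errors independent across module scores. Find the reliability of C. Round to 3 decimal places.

0.931

Var(C) = 3²·18.3² + 2²·6.2² + 2²·6.6² + 2²·11.3² + 2·[6·18.3·6.2·0.79 + 6·18.3·6.6·0.45 + 6·18.3·11.3·0.39 + 4·6.2·6.6·0.58 + 4·6.2·11.3·0.40 + 4·6.6·11.3·0.45] = 3852.77 + 3378.14 = 7230.91.
Because errors are independent across components, Cov(Tᵢ,Tⱼ) = Cov(Xᵢ,Xⱼ); the off-diagonal part of the true-score variance is the same as above.
True-score variance = [3²·18.3²·0.88 + 2²·6.2²·0.90 + 2²·6.6²·0.92 + 2²·11.3²·0.79] + 3378.14 = 3354.51 + 3378.14 = 6732.65.
Reliability = 6732.65 / 7230.91 = 0.931.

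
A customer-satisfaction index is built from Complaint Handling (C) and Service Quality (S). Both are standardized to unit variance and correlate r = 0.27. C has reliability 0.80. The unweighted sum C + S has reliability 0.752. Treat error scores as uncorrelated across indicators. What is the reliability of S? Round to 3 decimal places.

Var(C+S) = 2 + 2·0.27 = 2.540.
True-score variance = ρ_C + ρ_S + 2·0.27, so 0.752 = (0.80 + ρ_S + 0.54) / 2.540.
ρ_S = 0.752·2.540 − 0.80 − 0.54 = 0.570.

0.570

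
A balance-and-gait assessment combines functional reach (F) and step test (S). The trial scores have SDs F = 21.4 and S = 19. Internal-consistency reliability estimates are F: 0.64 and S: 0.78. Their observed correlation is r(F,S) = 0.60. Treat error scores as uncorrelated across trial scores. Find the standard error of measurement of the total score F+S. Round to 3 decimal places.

15.630

Var(total) = 818.96 + 487.92 = 1306.88.
True-score variance = 574.674 + 487.92 = 1062.59, so reliability = 0.8131.
Error variance = 1306.88 − 1062.59 = 244.286; SEM = √244.286 = 15.630.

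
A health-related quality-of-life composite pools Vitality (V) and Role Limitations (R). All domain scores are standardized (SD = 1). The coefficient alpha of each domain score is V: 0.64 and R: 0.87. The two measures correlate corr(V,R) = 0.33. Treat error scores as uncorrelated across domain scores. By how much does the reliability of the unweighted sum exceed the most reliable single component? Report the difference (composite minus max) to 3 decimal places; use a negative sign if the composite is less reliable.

-0.054

Var(sum) = 2 + 0.66 = 2.66; true-score variance = 1.51 + 0.66 = 2.17; composite reliability = 0.8158.
Max component reliability = 0.8700.
Difference = 0.8158 − 0.8700 = -0.054.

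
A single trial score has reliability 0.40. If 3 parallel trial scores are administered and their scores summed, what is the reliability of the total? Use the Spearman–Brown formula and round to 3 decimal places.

0.667

ρ_k = kρ / (1 + (k−1)ρ) = 3·0.40 / (1 + 2·0.40) = 1.200 / 1.800 = 0.667.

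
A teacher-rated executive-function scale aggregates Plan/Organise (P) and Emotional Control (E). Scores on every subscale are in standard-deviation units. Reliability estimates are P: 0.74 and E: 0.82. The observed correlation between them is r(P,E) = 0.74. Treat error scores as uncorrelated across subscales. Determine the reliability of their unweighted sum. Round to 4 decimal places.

Var(P+E) = 2 + 2·[0.74] = 2 + 1.48 = 3.48.
With uncorrelated errors the cross-covariances are all true-score covariance, so they carry over unchanged; only the diagonal terms shrink to ρᵢσᵢ².
True-score variance = [0.74 + 0.82] + 1.48 = 1.56 + 1.48 = 3.04.
Reliability = 3.04 / 3.48 = 0.8736.

0.8736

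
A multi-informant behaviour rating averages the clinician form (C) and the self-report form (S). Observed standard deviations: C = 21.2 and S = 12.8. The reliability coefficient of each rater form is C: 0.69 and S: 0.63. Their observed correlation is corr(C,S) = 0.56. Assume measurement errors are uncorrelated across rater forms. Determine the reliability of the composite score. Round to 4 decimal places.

Var(C+S) = 21.2² + 12.8² + 2·[21.2·12.8·0.56] = 613.28 + 303.923 = 917.203.
Under uncorrelated errors the observed covariances equal the true-score covariances, so only the own-variance terms attenuate.
True-score variance = [21.2²·0.69 + 12.8²·0.63] + 303.923 = 413.333 + 303.923 = 717.256.
Reliability = 717.256 / 917.203 = 0.7820.

0.7820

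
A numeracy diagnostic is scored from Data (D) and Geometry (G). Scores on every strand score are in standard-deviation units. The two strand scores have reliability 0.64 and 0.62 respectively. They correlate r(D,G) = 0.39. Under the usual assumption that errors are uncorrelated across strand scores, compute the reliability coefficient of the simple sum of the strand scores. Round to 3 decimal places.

Var(D+G) = 2 + 2·[0.39] = 2 + 0.78 = 2.78.
With uncorrelated errors the cross-covariances are all true-score covariance, so they carry over unchanged; only the diagonal terms shrink to ρᵢσᵢ².
True-score variance = [0.64 + 0.62] + 0.78 = 1.26 + 0.78 = 2.04.
Reliability = 2.04 / 2.78 = 0.734.

0.734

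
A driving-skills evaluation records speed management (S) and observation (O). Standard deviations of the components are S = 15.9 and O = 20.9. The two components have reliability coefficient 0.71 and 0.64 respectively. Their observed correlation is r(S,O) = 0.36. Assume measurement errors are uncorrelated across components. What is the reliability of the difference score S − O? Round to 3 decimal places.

Var(S−O) = 15.9² + 20.9² − 2·15.9·20.9·0.36 = 689.62 − 239.263 = 450.357.
Because errors are independent across components, Cov(Tᵢ,Tⱼ) = Cov(Xᵢ,Xⱼ); the off-diagonal part of the true-score variance is the same as above.
True-score variance = [15.9²·0.71 + 20.9²·0.64] − 239.263 = 459.053 − 239.263 = 219.79.
Reliability = 219.79 / 450.357 = 0.488.

0.488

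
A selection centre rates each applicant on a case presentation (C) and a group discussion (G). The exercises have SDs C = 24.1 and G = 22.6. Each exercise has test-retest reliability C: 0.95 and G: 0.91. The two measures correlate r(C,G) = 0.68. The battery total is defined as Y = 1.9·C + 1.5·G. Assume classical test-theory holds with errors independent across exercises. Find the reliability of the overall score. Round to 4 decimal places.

0.9611

Var(Y) = 1.9²·24.1² + 1.5²·22.6² + 2·[2.85·24.1·22.6·0.68] = 3245.93 + 2111.1 = 5357.04.
Because errors are independent across components, Cov(Tᵢ,Tⱼ) = Cov(Xᵢ,Xⱼ); the off-diagonal part of the true-score variance is the same as above.
True-score variance = [1.9²·24.1²·0.95 + 1.5²·22.6²·0.91] + 2111.1 = 3037.67 + 2111.1 = 5148.77.
Reliability = 5148.77 / 5357.04 = 0.9611.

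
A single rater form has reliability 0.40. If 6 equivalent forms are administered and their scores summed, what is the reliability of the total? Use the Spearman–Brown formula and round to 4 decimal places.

0.8000

ρ_k = kρ / (1 + (k−1)ρ) = 6·0.40 / (1 + 5·0.40) = 2.400 / 3.000 = 0.8000.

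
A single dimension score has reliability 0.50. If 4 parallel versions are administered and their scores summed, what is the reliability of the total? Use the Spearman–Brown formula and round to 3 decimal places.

0.800

ρ_k = kρ / (1 + (k−1)ρ) = 4·0.50 / (1 + 3·0.50) = 2.000 / 2.500 = 0.800.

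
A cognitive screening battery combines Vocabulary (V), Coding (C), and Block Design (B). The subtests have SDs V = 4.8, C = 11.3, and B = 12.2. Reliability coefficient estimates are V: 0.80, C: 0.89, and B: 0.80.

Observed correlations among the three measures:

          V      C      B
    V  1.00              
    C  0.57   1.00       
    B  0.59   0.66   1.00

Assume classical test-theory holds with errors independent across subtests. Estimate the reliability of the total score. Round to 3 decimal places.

Var(V+C+B) = 4.8² + 11.3² + 12.2² + 2·[4.8·11.3·0.57 + 4.8·12.2·0.59 + 11.3·12.2·0.66] = 299.57 + 312.91 = 612.48.
Under uncorrelated errors the observed covariances equal the true-score covariances, so only the own-variance terms attenuate.
True-score variance = [4.8²·0.80 + 11.3²·0.89 + 12.2²·0.80] + 312.91 = 251.148 + 312.91 = 564.058.
Reliability = 564.058 / 612.48 = 0.921.

0.921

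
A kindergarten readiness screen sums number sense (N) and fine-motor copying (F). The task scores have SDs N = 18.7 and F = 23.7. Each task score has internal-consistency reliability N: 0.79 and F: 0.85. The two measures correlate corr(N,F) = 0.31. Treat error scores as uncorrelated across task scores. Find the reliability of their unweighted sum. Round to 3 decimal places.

Var(N+F) = 18.7² + 23.7² + 2·[18.7·23.7·0.31] = 911.38 + 274.778 = 1186.16.
With uncorrelated errors the cross-covariances are all true-score covariance, so they carry over unchanged; only the diagonal terms shrink to ρᵢσᵢ².
True-score variance = [18.7²·0.79 + 23.7²·0.85] + 274.778 = 753.692 + 274.778 = 1028.47.
Reliability = 1028.47 / 1186.16 = 0.867.

0.867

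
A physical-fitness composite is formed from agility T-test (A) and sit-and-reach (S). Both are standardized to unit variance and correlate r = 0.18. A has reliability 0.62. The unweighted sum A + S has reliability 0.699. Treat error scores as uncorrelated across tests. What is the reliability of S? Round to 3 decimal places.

Var(A+S) = 2 + 2·0.18 = 2.360.
True-score variance = ρ_A + ρ_S + 2·0.18, so 0.699 = (0.62 + ρ_S + 0.36) / 2.360.
ρ_S = 0.699·2.360 − 0.62 − 0.36 = 0.670.

0.670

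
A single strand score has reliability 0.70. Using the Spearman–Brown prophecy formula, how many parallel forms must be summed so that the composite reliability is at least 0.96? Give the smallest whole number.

11

k ≥ ρ*(1−ρ₁)/(ρ₁(1−ρ*)) = 0.96·0.30 / (0.70·0.04) = 10.286.
Smallest integer k = 11.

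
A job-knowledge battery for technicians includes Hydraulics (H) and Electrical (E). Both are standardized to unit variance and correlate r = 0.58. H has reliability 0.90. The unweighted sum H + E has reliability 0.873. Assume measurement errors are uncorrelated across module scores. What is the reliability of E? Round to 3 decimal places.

0.699

Var(H+E) = 2 + 2·0.58 = 3.160.
True-score variance = ρ_H + ρ_E + 2·0.58, so 0.873 = (0.90 + ρ_E + 1.16) / 3.160.
ρ_E = 0.873·3.160 − 0.90 − 1.16 = 0.699.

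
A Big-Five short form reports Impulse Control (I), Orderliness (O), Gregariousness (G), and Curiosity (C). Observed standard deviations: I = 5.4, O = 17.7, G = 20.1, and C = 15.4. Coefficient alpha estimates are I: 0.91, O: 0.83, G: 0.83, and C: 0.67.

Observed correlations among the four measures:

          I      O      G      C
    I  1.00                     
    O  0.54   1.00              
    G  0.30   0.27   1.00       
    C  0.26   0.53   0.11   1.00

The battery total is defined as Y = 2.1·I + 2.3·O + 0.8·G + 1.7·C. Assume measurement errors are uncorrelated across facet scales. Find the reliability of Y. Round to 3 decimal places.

0.889

Var(Y) = 2.1²·5.4² + 2.3²·17.7² + 0.8²·20.1² + 1.7²·15.4² + 2·[4.83·5.4·17.7·0.54 + 1.68·5.4·20.1·0.30 + 3.57·5.4·15.4·0.26 + 1.84·17.7·20.1·0.27 + 3.91·17.7·15.4·0.53 + 1.36·20.1·15.4·0.11] = 2729.86 + 2338.21 = 5068.07.
With uncorrelated errors the cross-covariances are all true-score covariance, so they carry over unchanged; only the diagonal terms shrink to ρᵢσᵢ².
True-score variance = [2.1²·5.4²·0.91 + 2.3²·17.7²·0.83 + 0.8²·20.1²·0.83 + 1.7²·15.4²·0.67] + 2338.21 = 2166.41 + 2338.21 = 4504.62.
Reliability = 4504.62 / 5068.07 = 0.889.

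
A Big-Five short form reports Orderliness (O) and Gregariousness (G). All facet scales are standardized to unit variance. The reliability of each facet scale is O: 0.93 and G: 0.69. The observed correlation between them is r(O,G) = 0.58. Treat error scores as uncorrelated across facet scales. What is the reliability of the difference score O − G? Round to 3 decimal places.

0.548

Var(O−G) = 1 + 1 − 2·0.58 = 2 − 1.16 = 0.84.
Under uncorrelated errors the observed covariances equal the true-score covariances, so only the own-variance terms attenuate.
True-score variance = [0.93 + 0.69] − 1.16 = 1.62 − 1.16 = 0.46.
Reliability = 0.46 / 0.84 = 0.548.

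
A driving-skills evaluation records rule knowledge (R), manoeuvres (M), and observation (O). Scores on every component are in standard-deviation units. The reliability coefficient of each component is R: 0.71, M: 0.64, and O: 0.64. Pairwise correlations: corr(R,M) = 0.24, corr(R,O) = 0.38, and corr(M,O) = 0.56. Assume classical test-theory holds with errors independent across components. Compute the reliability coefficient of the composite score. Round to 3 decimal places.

0.812

Var(R+M+O) = 3 + 2·[0.24 + 0.38 + 0.56] = 3 + 2.36 = 5.36.
Because errors are independent across components, Cov(Tᵢ,Tⱼ) = Cov(Xᵢ,Xⱼ); the off-diagonal part of the true-score variance is the same as above.
True-score variance = [0.71 + 0.64 + 0.64] + 2.36 = 1.99 + 2.36 = 4.35.
Reliability = 4.35 / 5.36 = 0.812.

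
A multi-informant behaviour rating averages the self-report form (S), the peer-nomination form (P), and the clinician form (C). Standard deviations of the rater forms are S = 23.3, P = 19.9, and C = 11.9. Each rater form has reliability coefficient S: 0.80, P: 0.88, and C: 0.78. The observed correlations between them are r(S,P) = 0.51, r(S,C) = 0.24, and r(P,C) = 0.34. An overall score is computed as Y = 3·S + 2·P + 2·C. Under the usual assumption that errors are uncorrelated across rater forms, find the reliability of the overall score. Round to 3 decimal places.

0.886

Var(Y) = 3²·23.3² + 2²·19.9² + 2²·11.9² + 2·[6·23.3·19.9·0.51 + 6·23.3·11.9·0.24 + 4·19.9·11.9·0.34] = 7036.49 + 4280.32 = 11316.8.
With uncorrelated errors the cross-covariances are all true-score covariance, so they carry over unchanged; only the diagonal terms shrink to ρᵢσᵢ².
True-score variance = [3²·23.3²·0.80 + 2²·19.9²·0.88 + 2²·11.9²·0.78] + 4280.32 = 5744.59 + 4280.32 = 10024.9.
Reliability = 10024.9 / 11316.8 = 0.886.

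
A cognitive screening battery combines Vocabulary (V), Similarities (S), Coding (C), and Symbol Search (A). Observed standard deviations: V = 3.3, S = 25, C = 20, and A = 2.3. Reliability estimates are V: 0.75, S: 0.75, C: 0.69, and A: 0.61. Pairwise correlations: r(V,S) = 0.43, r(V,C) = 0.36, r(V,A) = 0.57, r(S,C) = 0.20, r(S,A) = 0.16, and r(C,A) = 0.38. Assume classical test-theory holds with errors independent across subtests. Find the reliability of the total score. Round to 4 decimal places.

0.7995

Var(V+S+C+A) = 3.3² + 25² + 20² + 2.3² + 2·[3.3·25·0.43 + 3.3·20·0.36 + 3.3·2.3·0.57 + 25·20·0.20 + 25·2.3·0.16 + 20·2.3·0.38] = 1041.18 + 380.483 = 1421.66.
With uncorrelated errors the cross-covariances are all true-score covariance, so they carry over unchanged; only the diagonal terms shrink to ρᵢσᵢ².
True-score variance = [3.3²·0.75 + 25²·0.75 + 20²·0.69 + 2.3²·0.61] + 380.483 = 756.144 + 380.483 = 1136.63.
Reliability = 1136.63 / 1421.66 = 0.7995.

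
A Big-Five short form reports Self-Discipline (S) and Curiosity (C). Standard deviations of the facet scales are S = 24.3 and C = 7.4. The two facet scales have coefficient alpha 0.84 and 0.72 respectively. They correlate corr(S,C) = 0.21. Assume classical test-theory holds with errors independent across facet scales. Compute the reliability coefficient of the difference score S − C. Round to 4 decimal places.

0.8073

Var(S−C) = 24.3² + 7.4² − 2·24.3·7.4·0.21 = 645.25 − 75.5244 = 569.726.
Because errors are independent across components, Cov(Tᵢ,Tⱼ) = Cov(Xᵢ,Xⱼ); the off-diagonal part of the true-score variance is the same as above.
True-score variance = [24.3²·0.84 + 7.4²·0.72] − 75.5244 = 535.439 − 75.5244 = 459.914.
Reliability = 459.914 / 569.726 = 0.8073.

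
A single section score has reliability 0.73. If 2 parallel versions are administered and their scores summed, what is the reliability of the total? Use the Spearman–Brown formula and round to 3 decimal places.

ρ_k = kρ / (1 + (k−1)ρ) = 2·0.73 / (1 + 1·0.73) = 1.460 / 1.730 = 0.844.

0.844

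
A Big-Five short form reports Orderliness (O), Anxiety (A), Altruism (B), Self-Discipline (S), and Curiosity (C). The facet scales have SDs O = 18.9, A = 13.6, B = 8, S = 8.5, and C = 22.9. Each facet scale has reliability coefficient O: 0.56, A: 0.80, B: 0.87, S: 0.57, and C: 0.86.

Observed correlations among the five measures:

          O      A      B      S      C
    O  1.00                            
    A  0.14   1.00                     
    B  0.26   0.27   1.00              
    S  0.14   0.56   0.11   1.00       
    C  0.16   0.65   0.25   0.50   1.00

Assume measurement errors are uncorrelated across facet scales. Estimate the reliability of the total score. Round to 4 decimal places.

Var(O+A+B+S+C) = 18.9² + 13.6² + 8² + 8.5² + 22.9² + 2·[18.9·13.6·0.14 + 18.9·8·0.26 + 18.9·8.5·0.14 + 18.9·22.9·0.16 + 13.6·8·0.27 + 13.6·8.5·0.56 + 13.6·22.9·0.65 + 8·8.5·0.11 + 8·22.9·0.25 + 8.5·22.9·0.50] = 1202.83 + 1228.38 = 2431.21.
Because errors are independent across components, Cov(Tᵢ,Tⱼ) = Cov(Xᵢ,Xⱼ); the off-diagonal part of the true-score variance is the same as above.
True-score variance = [18.9²·0.56 + 13.6²·0.80 + 8²·0.87 + 8.5²·0.57 + 22.9²·0.86] + 1228.38 = 895.861 + 1228.38 = 2124.24.
Reliability = 2124.24 / 2431.21 = 0.8737.

0.8737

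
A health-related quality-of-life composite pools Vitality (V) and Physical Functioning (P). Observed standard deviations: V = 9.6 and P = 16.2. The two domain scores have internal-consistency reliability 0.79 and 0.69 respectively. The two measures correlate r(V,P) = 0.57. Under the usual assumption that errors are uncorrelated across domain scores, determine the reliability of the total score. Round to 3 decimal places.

0.811

Var(V+P) = 9.6² + 16.2² + 2·[9.6·16.2·0.57] = 354.6 + 177.293 = 531.893.
Because errors are independent across components, Cov(Tᵢ,Tⱼ) = Cov(Xᵢ,Xⱼ); the off-diagonal part of the true-score variance is the same as above.
True-score variance = [9.6²·0.79 + 16.2²·0.69] + 177.293 = 253.89 + 177.293 = 431.183.
Reliability = 431.183 / 531.893 = 0.811.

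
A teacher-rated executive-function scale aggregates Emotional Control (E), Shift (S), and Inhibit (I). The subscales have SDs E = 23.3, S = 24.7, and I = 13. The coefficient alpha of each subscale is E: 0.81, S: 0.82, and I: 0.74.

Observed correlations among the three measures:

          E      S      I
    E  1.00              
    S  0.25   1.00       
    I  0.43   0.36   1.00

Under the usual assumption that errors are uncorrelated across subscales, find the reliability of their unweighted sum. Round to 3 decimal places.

0.878

Var(E+S+I) = 23.3² + 24.7² + 13² + 2·[23.3·24.7·0.25 + 23.3·13·0.43 + 24.7·13·0.36] = 1321.98 + 779.441 = 2101.42.
Under uncorrelated errors the observed covariances equal the true-score covariances, so only the own-variance terms attenuate.
True-score variance = [23.3²·0.81 + 24.7²·0.82 + 13²·0.74] + 779.441 = 1065.07 + 779.441 = 1844.52.
Reliability = 1844.52 / 2101.42 = 0.878.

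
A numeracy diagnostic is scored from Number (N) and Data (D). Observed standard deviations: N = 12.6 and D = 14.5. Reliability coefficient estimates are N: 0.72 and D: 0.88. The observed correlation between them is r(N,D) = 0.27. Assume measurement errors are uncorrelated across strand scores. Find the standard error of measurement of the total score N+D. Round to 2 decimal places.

8.35

Var(total) = 369.01 + 98.658 = 467.668.
True-score variance = 299.327 + 98.658 = 397.985, so reliability = 0.8510.
Error variance = 467.668 − 397.985 = 69.6828; SEM = √69.6828 = 8.35.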